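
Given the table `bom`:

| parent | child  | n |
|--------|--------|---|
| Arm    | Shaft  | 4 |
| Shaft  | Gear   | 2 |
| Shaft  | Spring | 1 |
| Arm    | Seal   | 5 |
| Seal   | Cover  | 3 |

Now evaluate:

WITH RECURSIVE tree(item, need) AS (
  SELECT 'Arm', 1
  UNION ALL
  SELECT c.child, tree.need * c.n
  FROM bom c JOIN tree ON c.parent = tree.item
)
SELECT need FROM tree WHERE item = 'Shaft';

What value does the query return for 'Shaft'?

Base: (Arm, need=1).
Iteration 1: components of {Arm} -> Seal = 1*5 = 5, Shaft = 1*4 = 4.
Iteration 2: components of {Seal,Shaft} -> Cover = 5*3 = 15, Gear = 4*2 = 8, Spring = 4*1 = 4.
Iteration 3: no further components; recursion stops.

4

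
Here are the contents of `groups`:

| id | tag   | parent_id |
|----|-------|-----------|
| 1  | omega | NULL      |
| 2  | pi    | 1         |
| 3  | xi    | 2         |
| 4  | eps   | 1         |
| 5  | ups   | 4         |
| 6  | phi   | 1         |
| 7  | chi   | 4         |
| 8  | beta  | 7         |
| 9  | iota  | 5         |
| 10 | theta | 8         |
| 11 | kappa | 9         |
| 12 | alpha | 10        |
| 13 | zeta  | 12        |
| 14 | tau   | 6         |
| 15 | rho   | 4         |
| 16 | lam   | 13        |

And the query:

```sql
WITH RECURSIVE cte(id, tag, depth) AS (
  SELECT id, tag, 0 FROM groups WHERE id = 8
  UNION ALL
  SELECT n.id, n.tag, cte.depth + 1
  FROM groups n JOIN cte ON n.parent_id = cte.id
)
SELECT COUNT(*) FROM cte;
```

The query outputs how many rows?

Base: id=8 (beta) at depth 0.
Iteration 1: rows with parent_id in {8} -> theta (id 10, depth 1).
Iteration 2: rows with parent_id in {10} -> alpha (id 12, depth 2).
Iteration 3: rows with parent_id in {12} -> zeta (id 13, depth 3).
Iteration 4: rows with parent_id in {13} -> lam (id 16, depth 4).
Iteration 5: no rows with parent_id in {16}; recursion stops.
Total rows emitted: 5.

5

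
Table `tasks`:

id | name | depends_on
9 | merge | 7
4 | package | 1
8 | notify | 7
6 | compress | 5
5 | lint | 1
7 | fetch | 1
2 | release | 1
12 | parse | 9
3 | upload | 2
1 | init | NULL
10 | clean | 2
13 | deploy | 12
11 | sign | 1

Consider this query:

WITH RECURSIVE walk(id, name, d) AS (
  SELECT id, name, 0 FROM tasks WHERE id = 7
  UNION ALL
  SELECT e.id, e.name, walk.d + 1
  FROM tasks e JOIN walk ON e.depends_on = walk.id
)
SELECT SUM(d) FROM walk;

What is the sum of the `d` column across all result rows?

Base: id=7 (fetch) at d 0.
Iteration 1: rows with depends_on in {7} -> notify (id 8, d 1), merge (id 9, d 1).
Iteration 2: rows with depends_on in {8,9} -> parse (id 12, d 2).
Iteration 3: rows with depends_on in {12} -> deploy (id 13, d 3).
Iteration 4: no rows with depends_on in {13}; recursion stops.
SUM(d) = 0 + 1 + 1 + 2 + 3 = 7.

7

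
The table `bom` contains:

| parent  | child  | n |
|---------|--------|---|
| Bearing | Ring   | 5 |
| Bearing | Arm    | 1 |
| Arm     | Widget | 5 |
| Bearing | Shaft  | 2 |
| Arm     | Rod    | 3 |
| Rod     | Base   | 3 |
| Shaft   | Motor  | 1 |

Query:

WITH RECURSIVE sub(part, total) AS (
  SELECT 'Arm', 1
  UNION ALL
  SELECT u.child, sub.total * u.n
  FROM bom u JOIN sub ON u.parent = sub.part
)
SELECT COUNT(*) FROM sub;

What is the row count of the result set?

Base: (Arm, total=1).
Iteration 1: components of {Arm} -> Rod = 1*3 = 3, Widget = 1*5 = 5.
Iteration 2: components of {Rod,Widget} -> Base = 3*3 = 9.
Iteration 3: no further components; recursion stops.
Total rows emitted: 4.

4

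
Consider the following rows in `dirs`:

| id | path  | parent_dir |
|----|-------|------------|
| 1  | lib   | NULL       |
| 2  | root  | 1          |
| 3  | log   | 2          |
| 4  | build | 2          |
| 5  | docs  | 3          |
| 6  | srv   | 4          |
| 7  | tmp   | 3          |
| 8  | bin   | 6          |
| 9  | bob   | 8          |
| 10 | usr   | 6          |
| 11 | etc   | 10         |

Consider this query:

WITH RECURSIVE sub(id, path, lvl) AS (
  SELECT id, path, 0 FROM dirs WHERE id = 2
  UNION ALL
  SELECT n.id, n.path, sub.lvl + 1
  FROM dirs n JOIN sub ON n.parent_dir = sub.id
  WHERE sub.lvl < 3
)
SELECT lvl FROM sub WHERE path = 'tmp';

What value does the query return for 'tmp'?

Base: id=2 (root) at lvl 0.
Iteration 1: rows with parent_dir in {2} -> log (id 3, lvl 1), build (id 4, lvl 1).
Iteration 2: rows with parent_dir in {3,4} -> docs (id 5, lvl 2), srv (id 6, lvl 2), tmp (id 7, lvl 2).
Iteration 3: rows with parent_dir in {5,6,7} -> bin (id 8, lvl 3), usr (id 10, lvl 3).
Iteration 4: lvl < 3 fails for all current rows; recursion stops.

2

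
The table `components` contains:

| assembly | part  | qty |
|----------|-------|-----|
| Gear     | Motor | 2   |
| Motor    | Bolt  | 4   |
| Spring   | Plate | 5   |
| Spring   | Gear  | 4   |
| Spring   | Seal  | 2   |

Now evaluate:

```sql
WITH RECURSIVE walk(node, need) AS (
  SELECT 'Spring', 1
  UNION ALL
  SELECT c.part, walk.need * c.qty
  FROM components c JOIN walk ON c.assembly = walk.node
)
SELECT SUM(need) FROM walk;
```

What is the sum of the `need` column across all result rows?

Base: (Spring, need=1).
Iteration 1: components of {Spring} -> Gear = 1*4 = 4, Plate = 1*5 = 5, Seal = 1*2 = 2.
Iteration 2: components of {Gear,Plate,Seal} -> Motor = 4*2 = 8.
Iteration 3: components of {Motor} -> Bolt = 8*4 = 32.
Iteration 4: no further components; recursion stops.
SUM(need) = 1 + 2 + 4 + 5 + 8 + 32 = 52.

52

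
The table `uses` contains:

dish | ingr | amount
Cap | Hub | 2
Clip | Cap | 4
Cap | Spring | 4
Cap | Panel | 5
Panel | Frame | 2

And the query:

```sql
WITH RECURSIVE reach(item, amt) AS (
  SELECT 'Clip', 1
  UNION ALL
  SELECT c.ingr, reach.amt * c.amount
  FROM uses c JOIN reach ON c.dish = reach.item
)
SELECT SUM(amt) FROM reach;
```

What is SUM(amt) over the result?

Base: (Clip, amt=1).
Iteration 1: components of {Clip} -> Cap = 1*4 = 4.
Iteration 2: components of {Cap} -> Hub = 4*2 = 8, Panel = 4*5 = 20, Spring = 4*4 = 16.
Iteration 3: components of {Hub,Panel,Spring} -> Frame = 20*2 = 40.
Iteration 4: no further components; recursion stops.
SUM(amt) = 1 + 4 + 16 + 8 + 20 + 40 = 89.

89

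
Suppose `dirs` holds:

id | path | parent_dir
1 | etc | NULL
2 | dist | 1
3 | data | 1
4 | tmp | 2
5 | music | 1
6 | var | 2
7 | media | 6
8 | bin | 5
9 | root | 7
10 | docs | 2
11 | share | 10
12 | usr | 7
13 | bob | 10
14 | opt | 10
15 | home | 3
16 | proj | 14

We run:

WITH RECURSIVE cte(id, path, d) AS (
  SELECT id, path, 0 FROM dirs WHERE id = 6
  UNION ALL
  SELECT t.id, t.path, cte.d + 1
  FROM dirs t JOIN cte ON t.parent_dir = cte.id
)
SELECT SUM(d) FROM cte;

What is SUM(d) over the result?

Base: id=6 (var) at d 0.
Iteration 1: rows with parent_dir in {6} -> media (id 7, d 1).
Iteration 2: rows with parent_dir in {7} -> root (id 9, d 2), usr (id 12, d 2).
Iteration 3: no rows with parent_dir in {9,12}; recursion stops.
SUM(d) = 0 + 1 + 2 + 2 = 5.

5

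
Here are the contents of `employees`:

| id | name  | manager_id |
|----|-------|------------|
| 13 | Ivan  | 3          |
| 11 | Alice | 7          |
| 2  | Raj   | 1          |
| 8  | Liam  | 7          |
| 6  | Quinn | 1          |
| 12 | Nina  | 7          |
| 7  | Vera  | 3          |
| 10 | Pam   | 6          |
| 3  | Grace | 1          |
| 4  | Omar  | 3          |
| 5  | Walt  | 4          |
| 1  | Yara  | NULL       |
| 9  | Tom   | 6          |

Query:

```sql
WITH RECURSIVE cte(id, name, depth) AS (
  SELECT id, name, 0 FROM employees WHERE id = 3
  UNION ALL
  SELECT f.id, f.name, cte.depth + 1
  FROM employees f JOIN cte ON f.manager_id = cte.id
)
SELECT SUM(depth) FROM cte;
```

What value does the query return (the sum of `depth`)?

Base: id=3 (Grace) at depth 0.
Iteration 1: rows with manager_id in {3} -> Omar (id 4, depth 1), Vera (id 7, depth 1), Ivan (id 13, depth 1).
Iteration 2: rows with manager_id in {4,7,13} -> Walt (id 5, depth 2), Liam (id 8, depth 2), Alice (id 11, depth 2), Nina (id 12, depth 2).
Iteration 3: no rows with manager_id in {5,8,11,12}; recursion stops.
SUM(depth) = 0 + 1 + 1 + 1 + 2 + 2 + 2 + 2 = 11.

11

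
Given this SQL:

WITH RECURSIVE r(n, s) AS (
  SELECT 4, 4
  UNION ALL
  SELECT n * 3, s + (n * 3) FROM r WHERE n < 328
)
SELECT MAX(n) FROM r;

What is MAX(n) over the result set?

Base: n=4, s=4.
Iteration 1: 4 < 328 holds -> n = 4 * 3 = 12, s = 4 + 12 = 16.
Iteration 2: 12 < 328 holds -> n = 12 * 3 = 36, s = 16 + 36 = 52.
Iteration 3: 36 < 328 holds -> n = 36 * 3 = 108, s = 52 + 108 = 160.
Iteration 4: 108 < 328 holds -> n = 108 * 3 = 324, s = 160 + 324 = 484.
Iteration 5: 324 < 328 holds -> n = 324 * 3 = 972, s = 484 + 972 = 1456.
Iteration 6: 972 < 328 fails; recursion stops.
n values: 4, 12, 36, 108, 324, 972; the maximum is 972.

972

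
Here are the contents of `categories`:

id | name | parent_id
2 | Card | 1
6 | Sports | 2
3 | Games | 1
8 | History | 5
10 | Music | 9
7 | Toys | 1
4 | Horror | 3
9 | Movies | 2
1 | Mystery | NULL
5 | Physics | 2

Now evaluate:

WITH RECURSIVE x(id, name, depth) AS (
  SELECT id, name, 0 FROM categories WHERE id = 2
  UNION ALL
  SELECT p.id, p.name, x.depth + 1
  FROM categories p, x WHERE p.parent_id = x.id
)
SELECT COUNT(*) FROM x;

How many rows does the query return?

Base: id=2 (Card) at depth 0.
Iteration 1: rows with parent_id in {2} -> Physics (id 5, depth 1), Sports (id 6, depth 1), Movies (id 9, depth 1).
Iteration 2: rows with parent_id in {5,6,9} -> History (id 8, depth 2), Music (id 10, depth 2).
Iteration 3: no rows with parent_id in {8,10}; recursion stops.
Total rows emitted: 6.

6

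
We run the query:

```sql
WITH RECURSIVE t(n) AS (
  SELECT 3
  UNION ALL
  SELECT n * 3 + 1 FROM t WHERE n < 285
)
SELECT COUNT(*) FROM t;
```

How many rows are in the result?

6

Base: n=3.
Iteration 1: 3 < 285 holds -> n = 3 * 3 + 1 = 10.
Iteration 2: 10 < 285 holds -> n = 10 * 3 + 1 = 31.
Iteration 3: 31 < 285 holds -> n = 31 * 3 + 1 = 94.
Iteration 4: 94 < 285 holds -> n = 94 * 3 + 1 = 283.
Iteration 5: 283 < 285 holds -> n = 283 * 3 + 1 = 850.
Iteration 6: 850 < 285 fails; recursion stops.
Total rows emitted: 6.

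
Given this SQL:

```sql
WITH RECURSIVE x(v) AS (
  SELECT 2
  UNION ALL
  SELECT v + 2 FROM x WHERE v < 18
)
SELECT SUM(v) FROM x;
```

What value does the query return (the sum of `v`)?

Base: v=2.
Iteration 1: 2 < 18 holds -> v = 2 + 2 = 4.
Iteration 2: 4 < 18 holds -> v = 4 + 2 = 6.
Iteration 3: 6 < 18 holds -> v = 6 + 2 = 8.
Iteration 4: 8 < 18 holds -> v = 8 + 2 = 10.
Iteration 5: 10 < 18 holds -> v = 10 + 2 = 12.
Iteration 6: 12 < 18 holds -> v = 12 + 2 = 14.
Iteration 7: 14 < 18 holds -> v = 14 + 2 = 16.
Iteration 8: 16 < 18 holds -> v = 16 + 2 = 18.
Iteration 9: 18 < 18 fails; recursion stops.
SUM(v) = 2 + 4 + 6 + 8 + 10 + 12 + 14 + 16 + 18 = 90.

90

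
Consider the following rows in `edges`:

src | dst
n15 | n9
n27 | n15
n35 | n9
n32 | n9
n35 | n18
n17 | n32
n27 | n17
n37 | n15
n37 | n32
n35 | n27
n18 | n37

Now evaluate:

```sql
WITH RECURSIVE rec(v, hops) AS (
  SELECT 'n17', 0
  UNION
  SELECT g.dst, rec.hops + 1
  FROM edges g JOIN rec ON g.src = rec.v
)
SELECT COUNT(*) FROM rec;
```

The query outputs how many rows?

3

Base: (n17, hops=0).
Iteration 1: edges from {n17} -> (n32, hops=1).
Iteration 2: edges from {n32} -> (n9, hops=2).
Iteration 3: no outgoing edges from {n9}; recursion stops.
Total rows emitted: 3.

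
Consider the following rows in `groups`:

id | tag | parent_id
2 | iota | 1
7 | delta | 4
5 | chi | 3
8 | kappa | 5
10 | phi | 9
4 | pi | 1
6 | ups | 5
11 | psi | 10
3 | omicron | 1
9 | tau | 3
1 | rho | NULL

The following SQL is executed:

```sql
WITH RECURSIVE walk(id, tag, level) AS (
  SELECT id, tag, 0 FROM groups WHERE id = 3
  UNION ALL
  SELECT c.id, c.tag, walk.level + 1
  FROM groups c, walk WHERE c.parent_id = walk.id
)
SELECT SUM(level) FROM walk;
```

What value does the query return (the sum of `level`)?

11

Base: id=3 (omicron) at level 0.
Iteration 1: rows with parent_id in {3} -> chi (id 5, level 1), tau (id 9, level 1).
Iteration 2: rows with parent_id in {5,9} -> ups (id 6, level 2), kappa (id 8, level 2), phi (id 10, level 2).
Iteration 3: rows with parent_id in {6,8,10} -> psi (id 11, level 3).
Iteration 4: no rows with parent_id in {11}; recursion stops.
SUM(level) = 0 + 1 + 1 + 2 + 2 + 2 + 3 = 11.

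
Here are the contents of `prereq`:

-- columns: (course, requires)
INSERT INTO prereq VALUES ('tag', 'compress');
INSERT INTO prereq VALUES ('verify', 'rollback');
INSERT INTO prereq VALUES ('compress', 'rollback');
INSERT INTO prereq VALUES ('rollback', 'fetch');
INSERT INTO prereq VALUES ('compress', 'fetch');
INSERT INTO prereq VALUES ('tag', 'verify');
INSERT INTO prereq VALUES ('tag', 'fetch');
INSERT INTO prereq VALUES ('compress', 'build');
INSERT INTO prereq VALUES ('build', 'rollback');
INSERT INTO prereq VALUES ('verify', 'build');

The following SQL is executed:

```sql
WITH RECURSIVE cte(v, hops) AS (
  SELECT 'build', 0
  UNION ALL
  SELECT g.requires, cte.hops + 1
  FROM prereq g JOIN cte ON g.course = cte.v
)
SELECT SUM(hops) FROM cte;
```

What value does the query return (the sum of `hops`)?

3

Base: (build, hops=0).
Iteration 1: edges from {build} -> (rollback, hops=1).
Iteration 2: edges from {rollback} -> (fetch, hops=2).
Iteration 3: no outgoing edges from {fetch}; recursion stops.
SUM(hops) = 0 + 1 + 2 = 3.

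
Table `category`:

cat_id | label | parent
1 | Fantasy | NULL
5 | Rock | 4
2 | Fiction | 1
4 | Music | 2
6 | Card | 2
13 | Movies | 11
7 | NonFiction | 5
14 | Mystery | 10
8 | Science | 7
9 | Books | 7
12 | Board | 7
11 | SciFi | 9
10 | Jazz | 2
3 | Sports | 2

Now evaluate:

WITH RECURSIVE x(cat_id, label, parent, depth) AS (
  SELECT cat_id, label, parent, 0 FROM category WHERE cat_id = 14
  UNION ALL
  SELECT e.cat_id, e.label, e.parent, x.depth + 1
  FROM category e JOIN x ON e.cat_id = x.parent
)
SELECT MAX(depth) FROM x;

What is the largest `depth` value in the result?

3

Base: cat_id=14 (Mystery), parent=10, depth 0.
Iteration 1: join on cat_id=10 -> Jazz (id 10, parent=2, depth 1).
Iteration 2: join on cat_id=2 -> Fiction (id 2, parent=1, depth 2).
Iteration 3: join on cat_id=1 -> Fantasy (id 1, parent=NULL, depth 3).
Iteration 4: parent is NULL; no match; recursion stops.
depth values: 0, 1, 2, 3; the maximum is 3.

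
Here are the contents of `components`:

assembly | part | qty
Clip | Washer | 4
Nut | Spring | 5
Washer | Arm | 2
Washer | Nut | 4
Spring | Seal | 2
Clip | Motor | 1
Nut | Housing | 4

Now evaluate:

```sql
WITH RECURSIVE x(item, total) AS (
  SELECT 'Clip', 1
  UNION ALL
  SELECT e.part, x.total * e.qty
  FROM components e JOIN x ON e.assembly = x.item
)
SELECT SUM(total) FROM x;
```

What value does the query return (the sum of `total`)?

Base: (Clip, total=1).
Iteration 1: components of {Clip} -> Motor = 1*1 = 1, Washer = 1*4 = 4.
Iteration 2: components of {Motor,Washer} -> Arm = 4*2 = 8, Nut = 4*4 = 16.
Iteration 3: components of {Arm,Nut} -> Housing = 16*4 = 64, Spring = 16*5 = 80.
Iteration 4: components of {Housing,Spring} -> Seal = 80*2 = 160.
Iteration 5: no further components; recursion stops.
SUM(total) = 1 + 4 + 1 + 16 + 8 + 64 + 80 + 160 = 334.

334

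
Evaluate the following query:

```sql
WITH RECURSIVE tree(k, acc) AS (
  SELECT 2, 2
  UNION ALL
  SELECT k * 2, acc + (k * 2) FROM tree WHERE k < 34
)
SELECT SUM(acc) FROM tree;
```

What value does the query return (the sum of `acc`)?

240

Base: k=2, acc=2.
Iteration 1: 2 < 34 holds -> k = 2 * 2 = 4, acc = 2 + 4 = 6.
Iteration 2: 4 < 34 holds -> k = 4 * 2 = 8, acc = 6 + 8 = 14.
Iteration 3: 8 < 34 holds -> k = 8 * 2 = 16, acc = 14 + 16 = 30.
Iteration 4: 16 < 34 holds -> k = 16 * 2 = 32, acc = 30 + 32 = 62.
Iteration 5: 32 < 34 holds -> k = 32 * 2 = 64, acc = 62 + 64 = 126.
Iteration 6: 64 < 34 fails; recursion stops.
SUM(acc) = 2 + 6 + 14 + 30 + 62 + 126 = 240.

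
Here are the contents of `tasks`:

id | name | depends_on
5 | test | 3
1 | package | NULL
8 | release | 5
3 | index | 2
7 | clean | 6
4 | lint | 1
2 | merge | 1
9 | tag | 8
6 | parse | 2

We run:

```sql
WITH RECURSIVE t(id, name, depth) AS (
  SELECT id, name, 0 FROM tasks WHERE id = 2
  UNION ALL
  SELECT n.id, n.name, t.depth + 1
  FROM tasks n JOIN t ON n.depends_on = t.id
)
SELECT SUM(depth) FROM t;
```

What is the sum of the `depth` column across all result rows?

Base: id=2 (merge) at depth 0.
Iteration 1: rows with depends_on in {2} -> index (id 3, depth 1), parse (id 6, depth 1).
Iteration 2: rows with depends_on in {3,6} -> test (id 5, depth 2), clean (id 7, depth 2).
Iteration 3: rows with depends_on in {5,7} -> release (id 8, depth 3).
Iteration 4: rows with depends_on in {8} -> tag (id 9, depth 4).
Iteration 5: no rows with depends_on in {9}; recursion stops.
SUM(depth) = 0 + 1 + 1 + 2 + 2 + 3 + 4 = 13.

13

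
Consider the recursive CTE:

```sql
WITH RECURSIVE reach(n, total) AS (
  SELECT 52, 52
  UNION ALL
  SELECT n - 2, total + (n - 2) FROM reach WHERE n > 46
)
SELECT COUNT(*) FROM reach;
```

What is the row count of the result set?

4

Base: n=52, total=52.
Iteration 1: 52 > 46 holds -> n = 52 - 2 = 50, total = 52 + 50 = 102.
Iteration 2: 50 > 46 holds -> n = 50 - 2 = 48, total = 102 + 48 = 150.
Iteration 3: 48 > 46 holds -> n = 48 - 2 = 46, total = 150 + 46 = 196.
Iteration 4: 46 > 46 fails; recursion stops.
Total rows emitted: 4.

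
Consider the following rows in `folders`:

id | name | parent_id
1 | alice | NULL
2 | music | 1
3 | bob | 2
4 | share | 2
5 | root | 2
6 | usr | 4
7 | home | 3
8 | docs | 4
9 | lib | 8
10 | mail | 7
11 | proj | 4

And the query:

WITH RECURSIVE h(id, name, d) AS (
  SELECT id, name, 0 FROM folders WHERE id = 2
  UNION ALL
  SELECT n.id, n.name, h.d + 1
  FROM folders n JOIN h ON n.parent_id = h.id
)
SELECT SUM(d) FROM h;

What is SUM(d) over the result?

Base: id=2 (music) at d 0.
Iteration 1: rows with parent_id in {2} -> bob (id 3, d 1), share (id 4, d 1), root (id 5, d 1).
Iteration 2: rows with parent_id in {3,4,5} -> usr (id 6, d 2), home (id 7, d 2), docs (id 8, d 2), proj (id 11, d 2).
Iteration 3: rows with parent_id in {6,7,8,11} -> lib (id 9, d 3), mail (id 10, d 3).
Iteration 4: no rows with parent_id in {9,10}; recursion stops.
SUM(d) = 0 + 1 + 1 + 1 + 2 + 2 + 2 + 2 + 3 + 3 = 17.

17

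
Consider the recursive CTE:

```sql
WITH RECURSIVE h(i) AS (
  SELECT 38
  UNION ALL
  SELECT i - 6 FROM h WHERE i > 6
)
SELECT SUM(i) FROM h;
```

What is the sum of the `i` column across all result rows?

140

Base: i=38.
Iteration 1: 38 > 6 holds -> i = 38 - 6 = 32.
Iteration 2: 32 > 6 holds -> i = 32 - 6 = 26.
Iteration 3: 26 > 6 holds -> i = 26 - 6 = 20.
Iteration 4: 20 > 6 holds -> i = 20 - 6 = 14.
Iteration 5: 14 > 6 holds -> i = 14 - 6 = 8.
Iteration 6: 8 > 6 holds -> i = 8 - 6 = 2.
Iteration 7: 2 > 6 fails; recursion stops.
SUM(i) = 38 + 32 + 26 + 20 + 14 + 8 + 2 = 140.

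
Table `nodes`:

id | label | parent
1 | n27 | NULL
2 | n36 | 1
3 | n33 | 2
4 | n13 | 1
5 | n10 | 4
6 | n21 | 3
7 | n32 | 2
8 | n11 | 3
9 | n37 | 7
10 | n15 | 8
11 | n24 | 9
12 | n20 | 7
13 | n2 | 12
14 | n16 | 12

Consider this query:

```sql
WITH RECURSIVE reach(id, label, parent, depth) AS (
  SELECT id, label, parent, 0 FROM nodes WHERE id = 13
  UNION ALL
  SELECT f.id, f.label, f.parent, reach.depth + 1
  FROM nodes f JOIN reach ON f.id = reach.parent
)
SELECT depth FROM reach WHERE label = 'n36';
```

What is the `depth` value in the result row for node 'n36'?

Base: id=13 (n2), parent=12, depth 0.
Iteration 1: join on id=12 -> n20 (id 12, parent=7, depth 1).
Iteration 2: join on id=7 -> n32 (id 7, parent=2, depth 2).
Iteration 3: join on id=2 -> n36 (id 2, parent=1, depth 3).
Iteration 4: join on id=1 -> n27 (id 1, parent=NULL, depth 4).
Iteration 5: parent is NULL; no match; recursion stops.

3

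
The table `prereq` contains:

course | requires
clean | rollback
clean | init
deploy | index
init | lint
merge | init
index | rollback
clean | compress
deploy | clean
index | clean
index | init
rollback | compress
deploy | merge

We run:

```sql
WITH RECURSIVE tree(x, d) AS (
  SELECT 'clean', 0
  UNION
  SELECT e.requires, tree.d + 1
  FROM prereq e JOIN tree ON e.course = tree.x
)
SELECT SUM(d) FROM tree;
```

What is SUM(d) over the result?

7

Base: (clean, d=0).
Iteration 1: edges from {clean} -> (compress, d=1), (init, d=1), (rollback, d=1).
Iteration 2: edges from {compress,init,rollback} -> (compress, d=2), (lint, d=2).
Iteration 3: no outgoing edges from {compress,lint}; recursion stops.
SUM(d) = 0 + 1 + 1 + 1 + 2 + 2 = 7.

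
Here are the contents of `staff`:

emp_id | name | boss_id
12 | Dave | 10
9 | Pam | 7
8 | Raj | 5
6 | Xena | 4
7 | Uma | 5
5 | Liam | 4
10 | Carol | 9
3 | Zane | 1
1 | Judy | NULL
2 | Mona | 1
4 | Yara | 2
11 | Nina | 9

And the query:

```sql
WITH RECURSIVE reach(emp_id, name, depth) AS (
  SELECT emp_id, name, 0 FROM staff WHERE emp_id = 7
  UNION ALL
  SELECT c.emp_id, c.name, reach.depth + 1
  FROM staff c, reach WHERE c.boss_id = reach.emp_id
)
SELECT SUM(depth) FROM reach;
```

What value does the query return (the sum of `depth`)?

Base: emp_id=7 (Uma) at depth 0.
Iteration 1: rows with boss_id in {7} -> Pam (id 9, depth 1).
Iteration 2: rows with boss_id in {9} -> Carol (id 10, depth 2), Nina (id 11, depth 2).
Iteration 3: rows with boss_id in {10,11} -> Dave (id 12, depth 3).
Iteration 4: no rows with boss_id in {12}; recursion stops.
SUM(depth) = 0 + 1 + 2 + 2 + 3 = 8.

8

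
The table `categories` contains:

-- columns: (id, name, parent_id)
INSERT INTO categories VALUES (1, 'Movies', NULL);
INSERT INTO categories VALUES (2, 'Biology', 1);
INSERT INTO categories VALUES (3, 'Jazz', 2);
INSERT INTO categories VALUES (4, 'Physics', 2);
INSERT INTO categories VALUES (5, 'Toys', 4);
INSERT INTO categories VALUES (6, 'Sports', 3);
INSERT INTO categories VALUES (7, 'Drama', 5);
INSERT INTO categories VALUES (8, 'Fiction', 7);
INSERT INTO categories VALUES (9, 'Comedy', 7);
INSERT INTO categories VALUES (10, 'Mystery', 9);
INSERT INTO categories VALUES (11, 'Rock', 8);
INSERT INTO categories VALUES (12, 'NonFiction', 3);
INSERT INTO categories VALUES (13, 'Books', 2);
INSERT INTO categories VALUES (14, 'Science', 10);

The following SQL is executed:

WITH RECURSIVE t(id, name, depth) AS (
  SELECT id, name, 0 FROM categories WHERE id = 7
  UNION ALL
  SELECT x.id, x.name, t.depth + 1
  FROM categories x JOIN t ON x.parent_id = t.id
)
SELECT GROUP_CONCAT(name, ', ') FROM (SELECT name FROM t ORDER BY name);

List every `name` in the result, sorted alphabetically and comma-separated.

Base: id=7 (Drama) at depth 0.
Iteration 1: rows with parent_id in {7} -> Fiction (id 8, depth 1), Comedy (id 9, depth 1).
Iteration 2: rows with parent_id in {8,9} -> Mystery (id 10, depth 2), Rock (id 11, depth 2).
Iteration 3: rows with parent_id in {10,11} -> Science (id 14, depth 3).
Iteration 4: no rows with parent_id in {14}; recursion stops.

Comedy, Drama, Fiction, Mystery, Rock, Science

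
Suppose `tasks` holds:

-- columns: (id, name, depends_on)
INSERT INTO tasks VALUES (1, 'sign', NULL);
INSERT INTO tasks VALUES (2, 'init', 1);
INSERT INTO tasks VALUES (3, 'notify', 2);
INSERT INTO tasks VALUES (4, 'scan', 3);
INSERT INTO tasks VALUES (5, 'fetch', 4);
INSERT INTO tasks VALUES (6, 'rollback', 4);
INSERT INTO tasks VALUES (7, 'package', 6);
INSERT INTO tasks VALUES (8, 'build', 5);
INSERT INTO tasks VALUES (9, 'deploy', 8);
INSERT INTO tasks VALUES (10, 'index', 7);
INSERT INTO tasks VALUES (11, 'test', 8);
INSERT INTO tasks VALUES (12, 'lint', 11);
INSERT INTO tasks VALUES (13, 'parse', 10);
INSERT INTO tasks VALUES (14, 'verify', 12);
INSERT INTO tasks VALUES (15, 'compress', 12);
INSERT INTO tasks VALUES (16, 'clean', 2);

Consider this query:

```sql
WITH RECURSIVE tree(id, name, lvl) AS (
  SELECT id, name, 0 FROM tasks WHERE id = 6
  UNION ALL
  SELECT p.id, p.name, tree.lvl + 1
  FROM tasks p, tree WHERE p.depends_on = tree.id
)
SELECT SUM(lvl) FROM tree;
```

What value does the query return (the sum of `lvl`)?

6

Base: id=6 (rollback) at lvl 0.
Iteration 1: rows with depends_on in {6} -> package (id 7, lvl 1).
Iteration 2: rows with depends_on in {7} -> index (id 10, lvl 2).
Iteration 3: rows with depends_on in {10} -> parse (id 13, lvl 3).
Iteration 4: no rows with depends_on in {13}; recursion stops.
SUM(lvl) = 0 + 1 + 2 + 3 = 6.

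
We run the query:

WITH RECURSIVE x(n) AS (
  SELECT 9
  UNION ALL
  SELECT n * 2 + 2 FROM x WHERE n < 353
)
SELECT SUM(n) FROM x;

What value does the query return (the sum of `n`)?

Base: n=9.
Iteration 1: 9 < 353 holds -> n = 9 * 2 + 2 = 20.
Iteration 2: 20 < 353 holds -> n = 20 * 2 + 2 = 42.
Iteration 3: 42 < 353 holds -> n = 42 * 2 + 2 = 86.
Iteration 4: 86 < 353 holds -> n = 86 * 2 + 2 = 174.
Iteration 5: 174 < 353 holds -> n = 174 * 2 + 2 = 350.
Iteration 6: 350 < 353 holds -> n = 350 * 2 + 2 = 702.
Iteration 7: 702 < 353 fails; recursion stops.
SUM(n) = 9 + 20 + 42 + 86 + 174 + 350 + 702 = 1383.

1383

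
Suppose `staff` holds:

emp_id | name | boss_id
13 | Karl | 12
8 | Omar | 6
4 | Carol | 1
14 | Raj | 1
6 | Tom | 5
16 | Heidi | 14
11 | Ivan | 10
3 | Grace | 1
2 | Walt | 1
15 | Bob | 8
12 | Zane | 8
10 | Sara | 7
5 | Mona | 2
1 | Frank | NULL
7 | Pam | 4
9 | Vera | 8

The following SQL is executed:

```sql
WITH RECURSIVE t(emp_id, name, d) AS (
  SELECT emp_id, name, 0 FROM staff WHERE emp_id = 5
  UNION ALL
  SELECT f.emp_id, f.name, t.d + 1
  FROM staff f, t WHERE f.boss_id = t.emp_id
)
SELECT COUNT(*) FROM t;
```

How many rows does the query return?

7

Base: emp_id=5 (Mona) at d 0.
Iteration 1: rows with boss_id in {5} -> Tom (id 6, d 1).
Iteration 2: rows with boss_id in {6} -> Omar (id 8, d 2).
Iteration 3: rows with boss_id in {8} -> Vera (id 9, d 3), Zane (id 12, d 3), Bob (id 15, d 3).
Iteration 4: rows with boss_id in {9,12,15} -> Karl (id 13, d 4).
Iteration 5: no rows with boss_id in {13}; recursion stops.
Total rows emitted: 7.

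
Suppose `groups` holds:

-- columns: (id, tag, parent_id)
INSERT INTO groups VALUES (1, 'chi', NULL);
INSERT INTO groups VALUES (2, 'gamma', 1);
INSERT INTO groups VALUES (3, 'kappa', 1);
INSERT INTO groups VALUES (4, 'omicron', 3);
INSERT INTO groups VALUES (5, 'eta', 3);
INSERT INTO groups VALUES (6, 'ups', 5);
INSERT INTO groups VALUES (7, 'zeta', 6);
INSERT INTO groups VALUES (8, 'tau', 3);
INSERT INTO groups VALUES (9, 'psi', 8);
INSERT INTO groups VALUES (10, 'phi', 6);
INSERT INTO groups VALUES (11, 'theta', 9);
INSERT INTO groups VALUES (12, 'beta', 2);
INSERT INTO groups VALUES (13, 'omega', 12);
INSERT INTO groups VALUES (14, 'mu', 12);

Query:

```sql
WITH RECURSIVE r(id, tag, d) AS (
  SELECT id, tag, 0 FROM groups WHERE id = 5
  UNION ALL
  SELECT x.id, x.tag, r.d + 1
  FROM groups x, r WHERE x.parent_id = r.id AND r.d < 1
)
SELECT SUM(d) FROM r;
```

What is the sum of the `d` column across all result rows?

Base: id=5 (eta) at d 0.
Iteration 1: rows with parent_id in {5} -> ups (id 6, d 1).
Iteration 2: d < 1 fails for all current rows; recursion stops.
SUM(d) = 0 + 1 = 1.

1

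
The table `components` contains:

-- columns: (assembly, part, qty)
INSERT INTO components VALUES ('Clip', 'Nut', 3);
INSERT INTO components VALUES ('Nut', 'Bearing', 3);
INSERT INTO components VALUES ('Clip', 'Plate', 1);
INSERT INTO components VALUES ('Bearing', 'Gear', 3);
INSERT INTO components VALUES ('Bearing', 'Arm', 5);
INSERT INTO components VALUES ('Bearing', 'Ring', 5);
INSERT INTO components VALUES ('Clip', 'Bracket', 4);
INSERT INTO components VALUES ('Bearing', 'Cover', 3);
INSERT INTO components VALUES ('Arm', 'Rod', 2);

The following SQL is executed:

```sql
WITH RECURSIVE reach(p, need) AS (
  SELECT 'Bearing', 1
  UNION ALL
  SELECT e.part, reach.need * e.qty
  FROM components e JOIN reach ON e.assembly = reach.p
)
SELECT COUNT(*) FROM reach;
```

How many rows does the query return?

6

Base: (Bearing, need=1).
Iteration 1: components of {Bearing} -> Arm = 1*5 = 5, Cover = 1*3 = 3, Gear = 1*3 = 3, Ring = 1*5 = 5.
Iteration 2: components of {Arm,Cover,Gear,Ring} -> Rod = 5*2 = 10.
Iteration 3: no further components; recursion stops.
Total rows emitted: 6.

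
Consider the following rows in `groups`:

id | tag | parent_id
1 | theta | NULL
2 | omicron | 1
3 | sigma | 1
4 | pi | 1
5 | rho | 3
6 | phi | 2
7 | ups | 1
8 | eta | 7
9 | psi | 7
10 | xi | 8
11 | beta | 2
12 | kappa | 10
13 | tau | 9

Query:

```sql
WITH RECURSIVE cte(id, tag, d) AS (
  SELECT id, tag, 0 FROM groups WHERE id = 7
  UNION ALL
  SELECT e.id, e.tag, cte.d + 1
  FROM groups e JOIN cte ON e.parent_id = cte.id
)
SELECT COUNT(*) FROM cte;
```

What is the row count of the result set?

6

Base: id=7 (ups) at d 0.
Iteration 1: rows with parent_id in {7} -> eta (id 8, d 1), psi (id 9, d 1).
Iteration 2: rows with parent_id in {8,9} -> xi (id 10, d 2), tau (id 13, d 2).
Iteration 3: rows with parent_id in {10,13} -> kappa (id 12, d 3).
Iteration 4: no rows with parent_id in {12}; recursion stops.
Total rows emitted: 6.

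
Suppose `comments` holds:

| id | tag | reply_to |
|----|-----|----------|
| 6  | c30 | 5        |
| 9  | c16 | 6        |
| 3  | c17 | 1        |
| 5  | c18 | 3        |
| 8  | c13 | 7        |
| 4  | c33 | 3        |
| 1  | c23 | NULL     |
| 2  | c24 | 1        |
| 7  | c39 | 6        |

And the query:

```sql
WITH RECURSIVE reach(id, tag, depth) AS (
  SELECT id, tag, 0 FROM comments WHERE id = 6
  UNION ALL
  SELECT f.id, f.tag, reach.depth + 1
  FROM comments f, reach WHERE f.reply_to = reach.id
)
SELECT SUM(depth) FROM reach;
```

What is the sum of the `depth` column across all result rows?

Base: id=6 (c30) at depth 0.
Iteration 1: rows with reply_to in {6} -> c39 (id 7, depth 1), c16 (id 9, depth 1).
Iteration 2: rows with reply_to in {7,9} -> c13 (id 8, depth 2).
Iteration 3: no rows with reply_to in {8}; recursion stops.
SUM(depth) = 0 + 1 + 1 + 2 = 4.

4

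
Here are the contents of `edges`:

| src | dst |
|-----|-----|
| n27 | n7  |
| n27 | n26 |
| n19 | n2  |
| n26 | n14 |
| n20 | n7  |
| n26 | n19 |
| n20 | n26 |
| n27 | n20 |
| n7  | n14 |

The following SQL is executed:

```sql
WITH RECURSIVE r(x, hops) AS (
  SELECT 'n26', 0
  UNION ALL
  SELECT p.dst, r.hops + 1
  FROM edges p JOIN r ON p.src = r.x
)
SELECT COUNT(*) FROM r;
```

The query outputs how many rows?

4

Base: (n26, hops=0).
Iteration 1: edges from {n26} -> (n14, hops=1), (n19, hops=1).
Iteration 2: edges from {n14,n19} -> (n2, hops=2).
Iteration 3: no outgoing edges from {n2}; recursion stops.
Total rows emitted: 4.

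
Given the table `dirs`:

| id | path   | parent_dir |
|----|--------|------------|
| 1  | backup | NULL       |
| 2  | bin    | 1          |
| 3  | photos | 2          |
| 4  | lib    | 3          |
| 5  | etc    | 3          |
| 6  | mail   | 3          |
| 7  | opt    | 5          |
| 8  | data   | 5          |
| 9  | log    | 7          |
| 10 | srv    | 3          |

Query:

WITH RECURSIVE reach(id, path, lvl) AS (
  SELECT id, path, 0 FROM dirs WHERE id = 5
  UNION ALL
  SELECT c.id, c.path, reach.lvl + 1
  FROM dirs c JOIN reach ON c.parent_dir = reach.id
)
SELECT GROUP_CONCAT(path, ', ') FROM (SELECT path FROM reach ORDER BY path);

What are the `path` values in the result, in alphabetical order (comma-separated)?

Base: id=5 (etc) at lvl 0.
Iteration 1: rows with parent_dir in {5} -> opt (id 7, lvl 1), data (id 8, lvl 1).
Iteration 2: rows with parent_dir in {7,8} -> log (id 9, lvl 2).
Iteration 3: no rows with parent_dir in {9}; recursion stops.

data, etc, log, opt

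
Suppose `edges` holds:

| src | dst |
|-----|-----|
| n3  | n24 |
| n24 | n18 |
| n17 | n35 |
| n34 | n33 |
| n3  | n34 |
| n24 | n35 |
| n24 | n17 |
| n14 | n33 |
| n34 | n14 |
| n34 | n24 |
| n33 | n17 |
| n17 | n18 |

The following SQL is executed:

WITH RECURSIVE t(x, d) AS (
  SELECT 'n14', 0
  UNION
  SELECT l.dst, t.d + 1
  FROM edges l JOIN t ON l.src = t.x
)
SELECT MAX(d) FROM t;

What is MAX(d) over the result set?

Base: (n14, d=0).
Iteration 1: edges from {n14} -> (n33, d=1).
Iteration 2: edges from {n33} -> (n17, d=2).
Iteration 3: edges from {n17} -> (n18, d=3), (n35, d=3).
Iteration 4: no outgoing edges from {n18,n35}; recursion stops.
d values: 0, 1, 2, 3, 3; the maximum is 3.

3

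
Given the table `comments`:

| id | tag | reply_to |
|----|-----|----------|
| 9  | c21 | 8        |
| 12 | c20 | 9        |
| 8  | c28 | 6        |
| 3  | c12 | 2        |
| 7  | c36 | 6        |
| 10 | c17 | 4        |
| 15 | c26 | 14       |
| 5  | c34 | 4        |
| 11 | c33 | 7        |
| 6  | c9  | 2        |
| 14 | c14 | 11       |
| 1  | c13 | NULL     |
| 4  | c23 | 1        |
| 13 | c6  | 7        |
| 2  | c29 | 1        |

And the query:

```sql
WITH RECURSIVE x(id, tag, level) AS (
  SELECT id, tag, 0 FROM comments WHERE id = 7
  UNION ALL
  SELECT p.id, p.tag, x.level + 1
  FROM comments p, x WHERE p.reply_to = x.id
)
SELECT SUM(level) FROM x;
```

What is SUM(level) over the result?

7

Base: id=7 (c36) at level 0.
Iteration 1: rows with reply_to in {7} -> c33 (id 11, level 1), c6 (id 13, level 1).
Iteration 2: rows with reply_to in {11,13} -> c14 (id 14, level 2).
Iteration 3: rows with reply_to in {14} -> c26 (id 15, level 3).
Iteration 4: no rows with reply_to in {15}; recursion stops.
SUM(level) = 0 + 1 + 1 + 2 + 3 = 7.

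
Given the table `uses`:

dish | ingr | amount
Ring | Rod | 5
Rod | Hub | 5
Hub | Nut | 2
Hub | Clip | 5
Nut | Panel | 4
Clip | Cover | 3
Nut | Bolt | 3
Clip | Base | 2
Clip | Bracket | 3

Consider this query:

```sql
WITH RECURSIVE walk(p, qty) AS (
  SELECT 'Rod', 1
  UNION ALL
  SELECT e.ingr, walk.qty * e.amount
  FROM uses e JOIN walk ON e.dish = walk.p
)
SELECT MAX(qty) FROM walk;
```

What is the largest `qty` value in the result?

Base: (Rod, qty=1).
Iteration 1: components of {Rod} -> Hub = 1*5 = 5.
Iteration 2: components of {Hub} -> Clip = 5*5 = 25, Nut = 5*2 = 10.
Iteration 3: components of {Clip,Nut} -> Base = 25*2 = 50, Bolt = 10*3 = 30, Bracket = 25*3 = 75, Cover = 25*3 = 75, Panel = 10*4 = 40.
Iteration 4: no further components; recursion stops.
qty values: 1, 5, 10, 25, 40, 30, 75, 50, 75; the maximum is 75.

75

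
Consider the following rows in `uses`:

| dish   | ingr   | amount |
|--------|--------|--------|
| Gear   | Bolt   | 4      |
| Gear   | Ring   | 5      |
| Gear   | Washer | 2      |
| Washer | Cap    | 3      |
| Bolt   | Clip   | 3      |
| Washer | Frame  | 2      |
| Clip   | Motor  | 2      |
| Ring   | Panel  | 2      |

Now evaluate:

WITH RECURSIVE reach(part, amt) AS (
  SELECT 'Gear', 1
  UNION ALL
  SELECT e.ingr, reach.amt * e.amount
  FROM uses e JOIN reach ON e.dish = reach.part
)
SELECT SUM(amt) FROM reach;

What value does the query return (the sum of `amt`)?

Base: (Gear, amt=1).
Iteration 1: components of {Gear} -> Bolt = 1*4 = 4, Ring = 1*5 = 5, Washer = 1*2 = 2.
Iteration 2: components of {Bolt,Ring,Washer} -> Cap = 2*3 = 6, Clip = 4*3 = 12, Frame = 2*2 = 4, Panel = 5*2 = 10.
Iteration 3: components of {Cap,Clip,Frame,Panel} -> Motor = 12*2 = 24.
Iteration 4: no further components; recursion stops.
SUM(amt) = 1 + 4 + 5 + 2 + 12 + 10 + 6 + 4 + 24 = 68.

68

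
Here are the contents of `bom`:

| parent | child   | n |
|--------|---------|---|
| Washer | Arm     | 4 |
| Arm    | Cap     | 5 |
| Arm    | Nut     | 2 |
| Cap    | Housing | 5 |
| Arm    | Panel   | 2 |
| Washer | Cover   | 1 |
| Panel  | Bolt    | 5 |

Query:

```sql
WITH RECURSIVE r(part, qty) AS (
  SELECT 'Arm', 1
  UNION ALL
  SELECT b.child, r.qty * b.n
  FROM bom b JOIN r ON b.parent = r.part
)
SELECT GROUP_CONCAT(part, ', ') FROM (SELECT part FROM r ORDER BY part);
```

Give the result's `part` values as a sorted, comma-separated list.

Arm, Bolt, Cap, Housing, Nut, Panel

Base: (Arm, qty=1).
Iteration 1: components of {Arm} -> Cap = 1*5 = 5, Nut = 1*2 = 2, Panel = 1*2 = 2.
Iteration 2: components of {Cap,Nut,Panel} -> Bolt = 2*5 = 10, Housing = 5*5 = 25.
Iteration 3: no further components; recursion stops.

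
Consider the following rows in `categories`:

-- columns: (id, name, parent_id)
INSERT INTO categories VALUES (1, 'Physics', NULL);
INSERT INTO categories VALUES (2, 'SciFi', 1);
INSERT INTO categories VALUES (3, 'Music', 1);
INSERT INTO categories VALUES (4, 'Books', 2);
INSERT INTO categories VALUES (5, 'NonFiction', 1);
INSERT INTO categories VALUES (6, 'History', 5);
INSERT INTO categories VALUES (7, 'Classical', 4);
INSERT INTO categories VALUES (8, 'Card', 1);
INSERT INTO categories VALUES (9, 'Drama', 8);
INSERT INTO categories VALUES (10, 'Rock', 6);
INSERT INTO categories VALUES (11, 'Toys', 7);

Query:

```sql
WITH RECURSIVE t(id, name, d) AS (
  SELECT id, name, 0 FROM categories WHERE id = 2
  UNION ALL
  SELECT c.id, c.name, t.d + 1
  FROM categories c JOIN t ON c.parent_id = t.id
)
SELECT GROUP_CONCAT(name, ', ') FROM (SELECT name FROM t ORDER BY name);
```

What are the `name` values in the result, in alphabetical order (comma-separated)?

Base: id=2 (SciFi) at d 0.
Iteration 1: rows with parent_id in {2} -> Books (id 4, d 1).
Iteration 2: rows with parent_id in {4} -> Classical (id 7, d 2).
Iteration 3: rows with parent_id in {7} -> Toys (id 11, d 3).
Iteration 4: no rows with parent_id in {11}; recursion stops.

Books, Classical, SciFi, Toys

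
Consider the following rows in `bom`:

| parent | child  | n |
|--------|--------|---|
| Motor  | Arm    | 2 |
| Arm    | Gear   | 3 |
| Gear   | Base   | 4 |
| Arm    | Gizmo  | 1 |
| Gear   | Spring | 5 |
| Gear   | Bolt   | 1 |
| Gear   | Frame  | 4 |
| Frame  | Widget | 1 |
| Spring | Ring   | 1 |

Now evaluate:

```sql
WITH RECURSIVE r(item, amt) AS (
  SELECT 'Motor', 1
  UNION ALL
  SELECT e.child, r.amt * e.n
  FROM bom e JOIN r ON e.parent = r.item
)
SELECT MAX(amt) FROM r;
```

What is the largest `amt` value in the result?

30

Base: (Motor, amt=1).
Iteration 1: components of {Motor} -> Arm = 1*2 = 2.
Iteration 2: components of {Arm} -> Gear = 2*3 = 6, Gizmo = 2*1 = 2.
Iteration 3: components of {Gear,Gizmo} -> Base = 6*4 = 24, Bolt = 6*1 = 6, Frame = 6*4 = 24, Spring = 6*5 = 30.
Iteration 4: components of {Base,Bolt,Frame,Spring} -> Ring = 30*1 = 30, Widget = 24*1 = 24.
Iteration 5: no further components; recursion stops.
amt values: 1, 2, 6, 2, 24, 30, 6, 24, 30, 24; the maximum is 30.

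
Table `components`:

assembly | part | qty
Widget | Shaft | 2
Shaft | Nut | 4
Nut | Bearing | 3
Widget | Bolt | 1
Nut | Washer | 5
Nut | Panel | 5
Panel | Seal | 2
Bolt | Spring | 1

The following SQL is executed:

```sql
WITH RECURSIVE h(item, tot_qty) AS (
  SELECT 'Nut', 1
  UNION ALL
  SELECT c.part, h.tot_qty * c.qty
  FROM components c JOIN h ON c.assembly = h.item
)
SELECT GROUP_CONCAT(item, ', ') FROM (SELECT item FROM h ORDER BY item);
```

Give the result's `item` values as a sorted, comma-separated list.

Base: (Nut, tot_qty=1).
Iteration 1: components of {Nut} -> Bearing = 1*3 = 3, Panel = 1*5 = 5, Washer = 1*5 = 5.
Iteration 2: components of {Bearing,Panel,Washer} -> Seal = 5*2 = 10.
Iteration 3: no further components; recursion stops.

Bearing, Nut, Panel, Seal, Washer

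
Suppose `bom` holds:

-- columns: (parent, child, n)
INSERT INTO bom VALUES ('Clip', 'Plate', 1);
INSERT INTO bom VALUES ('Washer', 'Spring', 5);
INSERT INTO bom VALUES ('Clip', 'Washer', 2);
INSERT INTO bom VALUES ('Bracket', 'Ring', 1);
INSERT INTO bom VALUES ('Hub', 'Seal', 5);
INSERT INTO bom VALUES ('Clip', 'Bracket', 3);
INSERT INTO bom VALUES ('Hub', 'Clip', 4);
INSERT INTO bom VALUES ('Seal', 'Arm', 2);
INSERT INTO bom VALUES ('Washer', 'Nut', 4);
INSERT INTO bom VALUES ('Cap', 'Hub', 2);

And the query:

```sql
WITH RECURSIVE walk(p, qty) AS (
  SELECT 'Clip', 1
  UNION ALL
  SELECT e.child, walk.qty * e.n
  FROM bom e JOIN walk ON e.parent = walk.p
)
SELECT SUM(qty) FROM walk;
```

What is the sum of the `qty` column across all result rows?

Base: (Clip, qty=1).
Iteration 1: components of {Clip} -> Bracket = 1*3 = 3, Plate = 1*1 = 1, Washer = 1*2 = 2.
Iteration 2: components of {Bracket,Plate,Washer} -> Nut = 2*4 = 8, Ring = 3*1 = 3, Spring = 2*5 = 10.
Iteration 3: no further components; recursion stops.
SUM(qty) = 1 + 3 + 1 + 2 + 3 + 10 + 8 = 28.

28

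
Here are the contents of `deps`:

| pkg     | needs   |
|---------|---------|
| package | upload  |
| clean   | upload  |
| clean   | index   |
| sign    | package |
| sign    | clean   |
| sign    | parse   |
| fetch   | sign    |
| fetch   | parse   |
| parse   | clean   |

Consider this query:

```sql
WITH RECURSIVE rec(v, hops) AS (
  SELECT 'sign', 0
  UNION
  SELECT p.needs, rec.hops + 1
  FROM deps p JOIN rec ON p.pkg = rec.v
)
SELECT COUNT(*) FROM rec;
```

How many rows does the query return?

9

Base: (sign, hops=0).
Iteration 1: edges from {sign} -> (clean, hops=1), (package, hops=1), (parse, hops=1).
Iteration 2: edges from {clean,package,parse} -> (clean, hops=2), (index, hops=2), (upload, hops=2). [UNION drops 1 duplicate row(s)]
Iteration 3: edges from {clean,index,upload} -> (index, hops=3), (upload, hops=3).
Iteration 4: no outgoing edges from {index,upload}; recursion stops.
Total rows emitted: 9.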